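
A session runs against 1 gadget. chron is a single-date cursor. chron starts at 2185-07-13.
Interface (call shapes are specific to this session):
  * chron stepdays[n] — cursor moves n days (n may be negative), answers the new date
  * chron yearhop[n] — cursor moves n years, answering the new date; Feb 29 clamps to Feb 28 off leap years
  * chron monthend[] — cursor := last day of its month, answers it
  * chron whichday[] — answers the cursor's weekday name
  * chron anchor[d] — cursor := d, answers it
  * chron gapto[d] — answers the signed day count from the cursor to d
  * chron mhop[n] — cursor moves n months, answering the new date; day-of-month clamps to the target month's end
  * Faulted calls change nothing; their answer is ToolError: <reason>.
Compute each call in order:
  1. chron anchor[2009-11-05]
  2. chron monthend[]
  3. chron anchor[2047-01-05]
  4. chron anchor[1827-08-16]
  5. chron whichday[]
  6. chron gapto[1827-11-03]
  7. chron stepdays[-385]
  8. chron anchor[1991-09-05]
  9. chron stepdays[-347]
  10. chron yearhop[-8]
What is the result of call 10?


>> chron anchor(d→2009-11-05)
<< 2009-11-05
>> chron monthend()
<< 2009-11-30
>> chron anchor(d→2047-01-05)
<< 2047-01-05
>> chron anchor(d→1827-08-16)
<< 1827-08-16
>> chron whichday()
<< Thursday
>> chron gapto(d→1827-11-03)
<< 79
>> chron stepdays(n→-385)
<< 1826-07-27
>> chron anchor(d→1991-09-05)
<< 1991-09-05
>> chron stepdays(n→-347)
<< 1990-09-23
>> chron yearhop(n→-8)
<< 1982-09-23

Answer: 1982-09-23


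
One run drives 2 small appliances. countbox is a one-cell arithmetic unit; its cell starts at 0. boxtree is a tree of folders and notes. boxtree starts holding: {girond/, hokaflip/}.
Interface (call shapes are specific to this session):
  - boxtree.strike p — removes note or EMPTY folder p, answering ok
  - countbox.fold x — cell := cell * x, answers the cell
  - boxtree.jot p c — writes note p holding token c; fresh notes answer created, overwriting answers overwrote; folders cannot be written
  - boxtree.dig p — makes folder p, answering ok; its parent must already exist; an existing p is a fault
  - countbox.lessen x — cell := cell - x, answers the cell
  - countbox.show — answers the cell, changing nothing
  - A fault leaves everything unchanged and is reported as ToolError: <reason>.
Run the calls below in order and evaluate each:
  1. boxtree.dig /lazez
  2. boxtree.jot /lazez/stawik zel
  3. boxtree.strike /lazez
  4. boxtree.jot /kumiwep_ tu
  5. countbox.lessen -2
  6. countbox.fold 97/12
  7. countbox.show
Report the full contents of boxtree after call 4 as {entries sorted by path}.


>> boxtree.dig(p→/lazez)
<< ok
>> boxtree.jot(p→/lazez/stawik, c→zel)
<< created
>> boxtree.strike(p→/lazez)
<< ToolError: not empty
>> boxtree.jot(p→/kumiwep_, c→tu)
<< created
>> countbox.lessen(x→-2)
<< 2
>> countbox.fold(x→97/12)
<< 97/6
>> countbox.show()
<< 97/6

Answer: {girond/, hokaflip/, kumiwep_=tu, lazez/, lazez/stawik=zel}


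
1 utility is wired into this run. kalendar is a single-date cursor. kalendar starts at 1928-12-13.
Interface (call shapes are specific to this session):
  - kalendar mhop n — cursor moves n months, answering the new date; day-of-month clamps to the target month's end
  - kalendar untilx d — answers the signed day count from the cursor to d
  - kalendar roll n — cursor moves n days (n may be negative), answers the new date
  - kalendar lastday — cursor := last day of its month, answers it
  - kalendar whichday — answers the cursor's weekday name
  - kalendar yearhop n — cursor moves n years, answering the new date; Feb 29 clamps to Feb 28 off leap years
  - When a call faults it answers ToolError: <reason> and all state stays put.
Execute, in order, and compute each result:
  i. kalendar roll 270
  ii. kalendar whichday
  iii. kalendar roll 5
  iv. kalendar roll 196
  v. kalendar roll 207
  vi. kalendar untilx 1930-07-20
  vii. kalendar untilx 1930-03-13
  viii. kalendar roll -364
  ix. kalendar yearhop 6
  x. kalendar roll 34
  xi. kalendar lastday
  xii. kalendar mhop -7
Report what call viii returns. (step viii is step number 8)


Do: kalendar roll[n=270]
See: 1929-09-09
Do: kalendar whichday[]
See: Monday
Do: kalendar roll[n=5]
See: 1929-09-14
Do: kalendar roll[n=196]
See: 1930-03-29
Do: kalendar roll[n=207]
See: 1930-10-22
Do: kalendar untilx[d=1930-07-20]
See: -94
Do: kalendar untilx[d=1930-03-13]
See: -223
Do: kalendar roll[n=-364]
See: 1929-10-23
Do: kalendar yearhop[n=6]
See: 1935-10-23
Do: kalendar roll[n=34]
See: 1935-11-26
Do: kalendar lastday[]
See: 1935-11-30
Do: kalendar mhop[n=-7]
See: 1935-04-30

Answer: 1929-10-23


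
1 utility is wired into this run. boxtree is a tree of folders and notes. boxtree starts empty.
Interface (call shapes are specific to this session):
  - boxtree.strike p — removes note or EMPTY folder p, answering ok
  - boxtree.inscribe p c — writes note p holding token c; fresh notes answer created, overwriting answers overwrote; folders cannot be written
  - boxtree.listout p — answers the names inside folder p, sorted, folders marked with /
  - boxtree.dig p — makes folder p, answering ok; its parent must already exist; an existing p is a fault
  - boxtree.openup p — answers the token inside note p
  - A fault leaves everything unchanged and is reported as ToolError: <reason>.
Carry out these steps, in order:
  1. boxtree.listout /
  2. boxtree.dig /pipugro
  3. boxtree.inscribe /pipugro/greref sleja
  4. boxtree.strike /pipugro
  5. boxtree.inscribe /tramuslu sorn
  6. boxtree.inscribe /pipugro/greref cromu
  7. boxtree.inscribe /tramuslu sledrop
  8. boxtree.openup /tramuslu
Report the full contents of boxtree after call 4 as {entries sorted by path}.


Answer: {pipugro/, pipugro/greref=sleja}

Derivation:
% boxtree.listout p='/'
= []
% boxtree.dig p='/pipugro'
= ok
% boxtree.inscribe p='/pipugro/greref' c='sleja'
= created
% boxtree.strike p='/pipugro'
= ToolError: not empty
% boxtree.inscribe p='/tramuslu' c='sorn'
= created
% boxtree.inscribe p='/pipugro/greref' c='cromu'
= overwrote
% boxtree.inscribe p='/tramuslu' c='sledrop'
= overwrote
% boxtree.openup p='/tramuslu'
= sledrop


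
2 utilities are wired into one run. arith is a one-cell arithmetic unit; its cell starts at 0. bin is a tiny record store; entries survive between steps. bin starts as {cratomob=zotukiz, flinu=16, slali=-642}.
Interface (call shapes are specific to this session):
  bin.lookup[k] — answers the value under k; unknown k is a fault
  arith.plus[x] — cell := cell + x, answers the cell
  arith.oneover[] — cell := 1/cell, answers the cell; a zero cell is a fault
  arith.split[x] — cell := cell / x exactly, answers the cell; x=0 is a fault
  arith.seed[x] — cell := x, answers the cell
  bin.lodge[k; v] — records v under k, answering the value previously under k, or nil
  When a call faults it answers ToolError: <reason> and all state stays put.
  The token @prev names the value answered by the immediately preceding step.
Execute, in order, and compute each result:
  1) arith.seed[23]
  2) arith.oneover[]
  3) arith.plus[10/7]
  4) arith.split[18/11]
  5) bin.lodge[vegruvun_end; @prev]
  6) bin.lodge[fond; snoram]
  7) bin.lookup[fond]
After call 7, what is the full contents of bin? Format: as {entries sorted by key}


·→ arith.seed(x→23)
·← 23
·→ arith.oneover()
·← 1/23
·→ arith.plus(x→10/7)
·← 237/161
·→ arith.split(x→18/11)
·← 869/966
·→ bin.lodge(k→vegruvun_end, v→@prev)
·← nil
·→ bin.lodge(k→fond, v→snoram)
·← nil
·→ bin.lookup(k→fond)
·← snoram

Answer: {cratomob=zotukiz, flinu=16, fond=snoram, slali=-642, vegruvun_end=869/966}


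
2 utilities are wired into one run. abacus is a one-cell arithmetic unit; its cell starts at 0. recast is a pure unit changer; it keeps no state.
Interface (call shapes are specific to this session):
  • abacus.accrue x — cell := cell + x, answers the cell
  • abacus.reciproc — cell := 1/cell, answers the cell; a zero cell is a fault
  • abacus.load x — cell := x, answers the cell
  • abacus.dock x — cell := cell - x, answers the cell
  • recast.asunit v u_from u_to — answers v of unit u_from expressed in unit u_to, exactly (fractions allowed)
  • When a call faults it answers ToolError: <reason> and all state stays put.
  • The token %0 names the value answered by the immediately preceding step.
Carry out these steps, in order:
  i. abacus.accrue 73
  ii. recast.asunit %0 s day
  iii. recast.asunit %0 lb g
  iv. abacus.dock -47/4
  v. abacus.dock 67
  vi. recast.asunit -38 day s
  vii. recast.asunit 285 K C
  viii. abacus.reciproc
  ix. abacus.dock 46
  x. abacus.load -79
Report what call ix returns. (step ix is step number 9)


CALL abacus.accrue[73]
RET  73
CALL recast.asunit[%0; s; day]
RET  73/86400
CALL recast.asunit[%0; lb; g]
RET  3311224301/8640000000
CALL abacus.dock[-47/4]
RET  339/4
CALL abacus.dock[67]
RET  71/4
CALL recast.asunit[-38; day; s]
RET  -3283200
CALL recast.asunit[285; K; C]
RET  237/20
CALL abacus.reciproc[]
RET  4/71
CALL abacus.dock[46]
RET  -3262/71
CALL abacus.load[-79]
RET  -79

Answer: -3262/71


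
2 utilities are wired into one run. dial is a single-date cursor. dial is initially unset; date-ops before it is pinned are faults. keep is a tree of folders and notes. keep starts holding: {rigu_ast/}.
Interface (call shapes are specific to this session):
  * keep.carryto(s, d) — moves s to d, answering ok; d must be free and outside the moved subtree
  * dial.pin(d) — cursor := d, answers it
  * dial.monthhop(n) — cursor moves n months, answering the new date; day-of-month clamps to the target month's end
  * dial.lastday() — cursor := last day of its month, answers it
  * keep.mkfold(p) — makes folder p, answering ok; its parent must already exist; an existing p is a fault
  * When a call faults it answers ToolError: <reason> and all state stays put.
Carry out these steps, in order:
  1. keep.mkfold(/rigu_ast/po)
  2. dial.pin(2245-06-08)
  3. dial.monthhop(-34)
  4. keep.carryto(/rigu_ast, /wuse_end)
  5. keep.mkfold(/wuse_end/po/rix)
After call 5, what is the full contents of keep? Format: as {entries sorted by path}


Answer: {wuse_end/, wuse_end/po/, wuse_end/po/rix/}

Derivation:
Then mkfold using p=/rigu_ast/po, → ok.
I call pin using d=2245-06-08, and get 2245-06-08.
Invoking monthhop using n=-34, giving 2242-08-08.
Invoking carryto using s=/rigu_ast, d=/wuse_end, giving ok.
I use mkfold using p=/wuse_end/po/rix, yielding ok.


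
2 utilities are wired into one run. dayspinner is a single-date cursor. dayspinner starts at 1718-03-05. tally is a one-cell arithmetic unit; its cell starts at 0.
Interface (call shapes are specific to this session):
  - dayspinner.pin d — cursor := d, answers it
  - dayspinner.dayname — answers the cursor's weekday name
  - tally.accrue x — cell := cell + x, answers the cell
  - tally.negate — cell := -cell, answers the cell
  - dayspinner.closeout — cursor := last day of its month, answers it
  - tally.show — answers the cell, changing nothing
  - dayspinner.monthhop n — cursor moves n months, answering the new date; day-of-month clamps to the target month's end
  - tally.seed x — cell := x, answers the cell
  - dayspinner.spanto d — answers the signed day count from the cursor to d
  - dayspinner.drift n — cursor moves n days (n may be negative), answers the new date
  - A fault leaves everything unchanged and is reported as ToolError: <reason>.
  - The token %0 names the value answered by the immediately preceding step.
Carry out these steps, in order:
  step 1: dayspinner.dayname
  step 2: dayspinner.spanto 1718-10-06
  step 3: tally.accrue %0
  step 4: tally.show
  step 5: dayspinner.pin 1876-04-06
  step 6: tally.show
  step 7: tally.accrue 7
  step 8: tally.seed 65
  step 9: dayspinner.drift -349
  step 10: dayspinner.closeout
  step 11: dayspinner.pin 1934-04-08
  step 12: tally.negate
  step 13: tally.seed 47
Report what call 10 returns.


! dayspinner.dayname() ~> Saturday
! dayspinner.spanto(d='1718-10-06') ~> 215
! tally.accrue(x='%0') ~> 215
! tally.show() ~> 215
! dayspinner.pin(d='1876-04-06') ~> 1876-04-06
! tally.show() ~> 215
! tally.accrue(x='7') ~> 222
! tally.seed(x='65') ~> 65
! dayspinner.drift(n='-349') ~> 1875-04-23
! dayspinner.closeout() ~> 1875-04-30
! dayspinner.pin(d='1934-04-08') ~> 1934-04-08
! tally.negate() ~> -65
! tally.seed(x='47') ~> 47

Answer: 1875-04-30


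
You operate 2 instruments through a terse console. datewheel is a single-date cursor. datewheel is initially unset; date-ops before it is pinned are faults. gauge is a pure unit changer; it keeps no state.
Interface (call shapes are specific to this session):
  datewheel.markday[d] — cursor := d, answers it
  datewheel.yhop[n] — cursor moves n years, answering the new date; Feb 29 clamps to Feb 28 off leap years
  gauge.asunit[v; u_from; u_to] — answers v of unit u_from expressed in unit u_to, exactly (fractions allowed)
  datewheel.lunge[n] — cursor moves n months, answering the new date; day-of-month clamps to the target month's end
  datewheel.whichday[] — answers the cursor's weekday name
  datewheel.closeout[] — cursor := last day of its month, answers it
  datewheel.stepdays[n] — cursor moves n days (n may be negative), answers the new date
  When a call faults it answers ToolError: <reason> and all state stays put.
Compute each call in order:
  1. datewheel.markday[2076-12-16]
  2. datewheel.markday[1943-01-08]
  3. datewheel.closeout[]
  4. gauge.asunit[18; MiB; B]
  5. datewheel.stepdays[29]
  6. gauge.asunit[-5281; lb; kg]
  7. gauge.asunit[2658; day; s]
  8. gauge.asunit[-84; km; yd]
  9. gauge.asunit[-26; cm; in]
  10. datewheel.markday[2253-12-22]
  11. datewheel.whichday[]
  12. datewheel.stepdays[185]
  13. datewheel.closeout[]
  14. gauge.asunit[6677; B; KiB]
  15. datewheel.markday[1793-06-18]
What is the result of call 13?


>> datewheel.markday(d: 2076-12-16)
<< 2076-12-16
>> datewheel.markday(d: 1943-01-08)
<< 1943-01-08
>> datewheel.closeout()
<< 1943-01-31
>> gauge.asunit(v: 18, u_from: MiB, u_to: B)
<< 18874368
>> datewheel.stepdays(n: 29)
<< 1943-03-01
>> gauge.asunit(v: -5281, u_from: lb, u_to: kg)
<< -239542130597/100000000
>> gauge.asunit(v: 2658, u_from: day, u_to: s)
<< 229651200
>> gauge.asunit(v: -84, u_from: km, u_to: yd)
<< -35000000/381
>> gauge.asunit(v: -26, u_from: cm, u_to: in)
<< -1300/127
>> datewheel.markday(d: 2253-12-22)
<< 2253-12-22
>> datewheel.whichday()
<< Thursday
>> datewheel.stepdays(n: 185)
<< 2254-06-25
>> datewheel.closeout()
<< 2254-06-30
>> gauge.asunit(v: 6677, u_from: B, u_to: KiB)
<< 6677/1024
>> datewheel.markday(d: 1793-06-18)
<< 1793-06-18

Answer: 2254-06-30


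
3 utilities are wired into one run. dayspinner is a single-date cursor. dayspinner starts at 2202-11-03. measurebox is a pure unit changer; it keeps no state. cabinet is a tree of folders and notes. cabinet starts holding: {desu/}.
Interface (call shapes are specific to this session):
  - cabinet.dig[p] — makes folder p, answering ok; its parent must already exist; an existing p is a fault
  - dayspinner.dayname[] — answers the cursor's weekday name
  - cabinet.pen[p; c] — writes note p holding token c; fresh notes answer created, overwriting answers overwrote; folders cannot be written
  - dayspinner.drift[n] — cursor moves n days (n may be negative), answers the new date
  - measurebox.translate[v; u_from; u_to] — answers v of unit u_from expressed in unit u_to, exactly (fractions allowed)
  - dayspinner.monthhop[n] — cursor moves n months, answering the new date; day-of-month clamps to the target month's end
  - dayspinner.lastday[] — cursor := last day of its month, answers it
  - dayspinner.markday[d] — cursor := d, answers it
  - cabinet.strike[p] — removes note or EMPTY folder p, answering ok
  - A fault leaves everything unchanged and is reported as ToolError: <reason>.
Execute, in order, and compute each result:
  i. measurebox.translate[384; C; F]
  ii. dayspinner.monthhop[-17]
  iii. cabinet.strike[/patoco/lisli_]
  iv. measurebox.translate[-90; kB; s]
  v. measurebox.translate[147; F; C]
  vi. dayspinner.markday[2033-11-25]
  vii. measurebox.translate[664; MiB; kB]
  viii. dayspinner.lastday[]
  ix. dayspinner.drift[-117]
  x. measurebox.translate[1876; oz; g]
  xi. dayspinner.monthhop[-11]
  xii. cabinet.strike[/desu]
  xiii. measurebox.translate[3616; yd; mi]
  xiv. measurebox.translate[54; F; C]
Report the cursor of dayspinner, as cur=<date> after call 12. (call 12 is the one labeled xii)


Answer: cur=2032-09-05

Derivation:
~$ measurebox.translate v='384' u_from='C' u_to='F'
= 3616/5
~$ dayspinner.monthhop n='-17'
= 2201-06-03
~$ cabinet.strike p='/patoco/lisli_'
= ToolError: not found
~$ measurebox.translate v='-90' u_from='kB' u_to='s'
= ToolError: incompatible units
~$ measurebox.translate v='147' u_from='F' u_to='C'
= 575/9
~$ dayspinner.markday d='2033-11-25'
= 2033-11-25
~$ measurebox.translate v='664' u_from='MiB' u_to='kB'
= 87031808/125
~$ dayspinner.lastday
= 2033-11-30
~$ dayspinner.drift n='-117'
= 2033-08-05
~$ measurebox.translate v='1876' u_from='oz' u_to='g'
= 21273482153/400000
~$ dayspinner.monthhop n='-11'
= 2032-09-05
~$ cabinet.strike p='/desu'
= ok
~$ measurebox.translate v='3616' u_from='yd' u_to='mi'
= 113/55
~$ measurebox.translate v='54' u_from='F' u_to='C'
= 110/9


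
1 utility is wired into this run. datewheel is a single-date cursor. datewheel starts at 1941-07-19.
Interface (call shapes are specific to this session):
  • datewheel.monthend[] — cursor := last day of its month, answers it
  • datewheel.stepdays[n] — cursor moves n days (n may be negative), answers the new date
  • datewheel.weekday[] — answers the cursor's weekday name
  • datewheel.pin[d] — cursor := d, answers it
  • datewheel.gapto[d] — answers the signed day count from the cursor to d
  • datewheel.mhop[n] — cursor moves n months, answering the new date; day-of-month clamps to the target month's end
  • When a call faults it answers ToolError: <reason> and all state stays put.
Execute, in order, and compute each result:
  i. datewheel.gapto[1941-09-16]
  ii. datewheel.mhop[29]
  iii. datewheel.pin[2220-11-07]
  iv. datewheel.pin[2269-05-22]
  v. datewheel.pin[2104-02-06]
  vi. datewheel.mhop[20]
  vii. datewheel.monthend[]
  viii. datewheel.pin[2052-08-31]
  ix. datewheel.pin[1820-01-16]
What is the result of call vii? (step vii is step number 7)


Answer: 2105-10-31

Derivation:
Using gapto using d: 1941-09-16, and see 59.
Using mhop using n: 29, and observe 1943-12-19.
Calling pin using d: 2220-11-07: 2220-11-07.
Now I run pin using d: 2269-05-22, — result: 2269-05-22.
I try pin using d: 2104-02-06, and see 2104-02-06.
Next I call mhop using n: 20, — result: 2105-10-06.
I run monthend(), — result: 2105-10-31.
I invoke pin using d: 2052-08-31, giving 2052-08-31.
Using pin using d: 1820-01-16, which returns 1820-01-16.


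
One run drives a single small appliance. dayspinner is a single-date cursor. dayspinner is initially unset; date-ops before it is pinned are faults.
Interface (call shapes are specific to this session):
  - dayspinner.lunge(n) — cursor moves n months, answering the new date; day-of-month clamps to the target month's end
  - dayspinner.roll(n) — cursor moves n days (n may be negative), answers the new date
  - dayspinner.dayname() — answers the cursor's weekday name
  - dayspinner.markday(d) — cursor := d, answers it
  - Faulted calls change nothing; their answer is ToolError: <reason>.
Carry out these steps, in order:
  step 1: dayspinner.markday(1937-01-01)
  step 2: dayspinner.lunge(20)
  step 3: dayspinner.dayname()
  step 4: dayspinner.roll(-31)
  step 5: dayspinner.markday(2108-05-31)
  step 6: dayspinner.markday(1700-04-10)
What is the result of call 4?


% markday d: 1937-01-01
  1937-01-01
% lunge n: 20
  1938-09-01
% dayname
  Thursday
% roll n: -31
  1938-08-01
% markday d: 2108-05-31
  2108-05-31
% markday d: 1700-04-10
  1700-04-10

Answer: 1938-08-01


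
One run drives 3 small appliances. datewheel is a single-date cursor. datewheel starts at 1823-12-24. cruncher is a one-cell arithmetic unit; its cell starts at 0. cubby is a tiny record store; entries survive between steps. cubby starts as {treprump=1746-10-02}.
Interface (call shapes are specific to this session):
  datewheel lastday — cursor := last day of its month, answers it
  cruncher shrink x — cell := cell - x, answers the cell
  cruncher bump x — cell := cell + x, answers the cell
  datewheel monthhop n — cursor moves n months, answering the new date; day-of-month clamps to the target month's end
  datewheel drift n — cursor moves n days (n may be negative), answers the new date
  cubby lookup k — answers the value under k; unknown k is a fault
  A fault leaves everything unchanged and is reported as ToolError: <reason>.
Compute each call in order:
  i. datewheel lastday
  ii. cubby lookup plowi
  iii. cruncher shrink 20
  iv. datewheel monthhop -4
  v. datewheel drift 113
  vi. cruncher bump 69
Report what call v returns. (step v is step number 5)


CALL datewheel lastday[]
RET  1823-12-31
CALL cubby lookup[k: plowi]
RET  ToolError: no such key plowi
CALL cruncher shrink[x: 20]
RET  -20
CALL datewheel monthhop[n: -4]
RET  1823-08-31
CALL datewheel drift[n: 113]
RET  1823-12-22
CALL cruncher bump[x: 69]
RET  49

Answer: 1823-12-22


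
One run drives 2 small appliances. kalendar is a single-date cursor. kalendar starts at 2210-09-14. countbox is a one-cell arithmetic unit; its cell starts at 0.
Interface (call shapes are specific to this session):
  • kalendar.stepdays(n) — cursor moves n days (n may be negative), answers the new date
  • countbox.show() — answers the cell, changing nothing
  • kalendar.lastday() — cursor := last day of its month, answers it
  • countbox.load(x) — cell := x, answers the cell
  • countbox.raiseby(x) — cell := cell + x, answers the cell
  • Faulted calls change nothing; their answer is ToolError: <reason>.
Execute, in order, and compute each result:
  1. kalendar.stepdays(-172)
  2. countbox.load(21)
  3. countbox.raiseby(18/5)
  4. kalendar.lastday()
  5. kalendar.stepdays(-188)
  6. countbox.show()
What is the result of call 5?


% 1. stepdays(n='-172') => 2210-03-26
% 2. load(x='21') => 21
% 3. raiseby(x='18/5') => 123/5
% 4. lastday() => 2210-03-31
% 5. stepdays(n='-188') => 2209-09-24
% 6. show() => 123/5

Answer: 2209-09-24


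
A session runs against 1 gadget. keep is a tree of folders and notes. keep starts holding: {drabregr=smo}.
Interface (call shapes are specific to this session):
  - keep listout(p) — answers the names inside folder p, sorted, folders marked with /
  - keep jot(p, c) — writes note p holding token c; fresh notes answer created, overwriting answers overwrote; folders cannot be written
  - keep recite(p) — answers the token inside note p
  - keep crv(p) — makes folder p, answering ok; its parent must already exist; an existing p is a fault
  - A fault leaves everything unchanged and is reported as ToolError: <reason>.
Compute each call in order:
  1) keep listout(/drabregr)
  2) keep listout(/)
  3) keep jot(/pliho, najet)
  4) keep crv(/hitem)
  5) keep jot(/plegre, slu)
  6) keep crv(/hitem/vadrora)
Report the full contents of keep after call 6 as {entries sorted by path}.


Answer: {drabregr=smo, hitem/, hitem/vadrora/, plegre=slu, pliho=najet}

Derivation:
Act: keep listout[p: /drabregr]
Obs: ToolError: not a directory
Act: keep listout[p: /]
Obs: [drabregr]
Act: keep jot[p: /pliho; c: najet]
Obs: created
Act: keep crv[p: /hitem]
Obs: ok
Act: keep jot[p: /plegre; c: slu]
Obs: created
Act: keep crv[p: /hitem/vadrora]
Obs: ok


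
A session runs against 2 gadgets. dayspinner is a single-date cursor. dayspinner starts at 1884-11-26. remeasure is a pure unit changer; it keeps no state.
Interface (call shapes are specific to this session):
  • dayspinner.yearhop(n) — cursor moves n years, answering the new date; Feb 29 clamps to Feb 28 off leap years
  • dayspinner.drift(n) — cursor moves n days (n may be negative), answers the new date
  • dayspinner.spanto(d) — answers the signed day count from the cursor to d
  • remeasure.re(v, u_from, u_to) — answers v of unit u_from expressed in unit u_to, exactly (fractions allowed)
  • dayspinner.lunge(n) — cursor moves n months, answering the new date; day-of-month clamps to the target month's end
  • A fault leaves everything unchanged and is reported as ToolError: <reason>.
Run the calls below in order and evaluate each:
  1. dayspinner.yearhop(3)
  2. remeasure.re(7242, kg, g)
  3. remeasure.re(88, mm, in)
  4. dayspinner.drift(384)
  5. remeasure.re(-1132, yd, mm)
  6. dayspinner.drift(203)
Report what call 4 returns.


Answer: 1888-12-14

Derivation:
I use yearhop with 3, → 1887-11-26.
I invoke re with 7242, kg, g, → 7242000.
Calling re with 88, mm, in, and observe 440/127.
Invoking drift with 384: 1888-12-14.
Next I call re with -1132, yd, mm, yielding -5175504/5.
Next I call drift with 203, giving 1889-07-05.


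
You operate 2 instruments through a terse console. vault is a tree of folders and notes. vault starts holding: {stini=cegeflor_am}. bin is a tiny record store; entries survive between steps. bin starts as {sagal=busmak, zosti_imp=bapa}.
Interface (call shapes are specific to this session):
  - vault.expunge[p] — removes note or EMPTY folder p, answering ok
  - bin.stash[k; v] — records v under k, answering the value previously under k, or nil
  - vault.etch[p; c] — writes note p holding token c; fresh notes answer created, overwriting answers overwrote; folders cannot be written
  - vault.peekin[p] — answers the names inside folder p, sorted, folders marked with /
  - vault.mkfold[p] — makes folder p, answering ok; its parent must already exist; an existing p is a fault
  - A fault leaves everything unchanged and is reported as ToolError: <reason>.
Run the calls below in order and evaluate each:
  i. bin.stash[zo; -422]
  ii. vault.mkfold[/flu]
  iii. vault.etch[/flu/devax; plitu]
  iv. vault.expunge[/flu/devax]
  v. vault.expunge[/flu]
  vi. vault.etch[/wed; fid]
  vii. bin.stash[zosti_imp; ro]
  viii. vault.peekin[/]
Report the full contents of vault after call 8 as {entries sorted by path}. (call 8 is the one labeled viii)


→ bin.stash(k→zo, v→-422)
← nil
→ vault.mkfold(p→/flu)
← ok
→ vault.etch(p→/flu/devax, c→plitu)
← created
→ vault.expunge(p→/flu/devax)
← ok
→ vault.expunge(p→/flu)
← ok
→ vault.etch(p→/wed, c→fid)
← created
→ bin.stash(k→zosti_imp, v→ro)
← bapa
→ vault.peekin(p→/)
← [stini, wed]

Answer: {stini=cegeflor_am, wed=fid}


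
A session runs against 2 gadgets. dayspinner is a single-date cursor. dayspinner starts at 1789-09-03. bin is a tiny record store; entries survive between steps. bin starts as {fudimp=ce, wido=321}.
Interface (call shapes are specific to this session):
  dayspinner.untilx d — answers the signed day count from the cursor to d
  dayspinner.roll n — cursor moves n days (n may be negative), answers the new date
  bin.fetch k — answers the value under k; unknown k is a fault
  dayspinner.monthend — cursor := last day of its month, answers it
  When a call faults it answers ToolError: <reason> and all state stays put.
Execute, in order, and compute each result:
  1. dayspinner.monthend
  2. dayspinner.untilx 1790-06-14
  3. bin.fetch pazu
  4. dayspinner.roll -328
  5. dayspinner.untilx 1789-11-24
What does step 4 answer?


Using dayspinner.monthend, — result: 1789-09-30.
I use dayspinner.untilx using d→1790-06-14, and observe 257.
Using bin.fetch using k→pazu, which returns ToolError: no such key pazu.
I run dayspinner.roll using n→-328, yielding 1788-11-06.
Now I run dayspinner.untilx using d→1789-11-24, and observe 383.

Answer: 1788-11-06


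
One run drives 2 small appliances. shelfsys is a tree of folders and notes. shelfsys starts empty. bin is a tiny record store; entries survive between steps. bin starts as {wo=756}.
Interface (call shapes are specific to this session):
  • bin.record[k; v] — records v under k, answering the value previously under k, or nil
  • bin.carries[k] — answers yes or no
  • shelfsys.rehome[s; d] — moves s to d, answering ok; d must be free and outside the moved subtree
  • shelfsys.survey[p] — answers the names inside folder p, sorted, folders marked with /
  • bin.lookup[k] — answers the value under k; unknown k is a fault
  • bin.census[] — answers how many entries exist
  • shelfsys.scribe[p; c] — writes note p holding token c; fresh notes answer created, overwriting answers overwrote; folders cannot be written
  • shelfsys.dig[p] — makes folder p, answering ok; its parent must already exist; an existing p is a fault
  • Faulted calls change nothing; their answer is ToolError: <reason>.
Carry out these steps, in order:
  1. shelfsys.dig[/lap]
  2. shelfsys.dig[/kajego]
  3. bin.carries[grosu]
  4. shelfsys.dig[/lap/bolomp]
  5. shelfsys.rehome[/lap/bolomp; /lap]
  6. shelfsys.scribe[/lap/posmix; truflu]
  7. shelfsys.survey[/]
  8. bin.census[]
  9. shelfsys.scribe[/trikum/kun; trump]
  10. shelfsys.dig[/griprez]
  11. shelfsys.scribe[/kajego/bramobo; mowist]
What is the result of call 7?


Answer: [kajego/, lap/]

Derivation:
Then shelfsys.dig on p=/lap, yielding ok.
Now I run shelfsys.dig on p=/kajego, → ok.
I use bin.carries on k=grosu, giving no.
Now I run shelfsys.dig on p=/lap/bolomp, and observe ok.
Now I run shelfsys.rehome on s=/lap/bolomp, d=/lap, and see ToolError: exists.
Next I call shelfsys.scribe on p=/lap/posmix, c=truflu: created.
I try shelfsys.survey on p=/, yielding [kajego/, lap/].
Now I run bin.census, which returns 1.
I invoke shelfsys.scribe on p=/trikum/kun, c=trump, giving ToolError: no parent.
Next I call shelfsys.dig on p=/griprez, and see ok.
Then shelfsys.scribe on p=/kajego/bramobo, c=mowist, — result: created.


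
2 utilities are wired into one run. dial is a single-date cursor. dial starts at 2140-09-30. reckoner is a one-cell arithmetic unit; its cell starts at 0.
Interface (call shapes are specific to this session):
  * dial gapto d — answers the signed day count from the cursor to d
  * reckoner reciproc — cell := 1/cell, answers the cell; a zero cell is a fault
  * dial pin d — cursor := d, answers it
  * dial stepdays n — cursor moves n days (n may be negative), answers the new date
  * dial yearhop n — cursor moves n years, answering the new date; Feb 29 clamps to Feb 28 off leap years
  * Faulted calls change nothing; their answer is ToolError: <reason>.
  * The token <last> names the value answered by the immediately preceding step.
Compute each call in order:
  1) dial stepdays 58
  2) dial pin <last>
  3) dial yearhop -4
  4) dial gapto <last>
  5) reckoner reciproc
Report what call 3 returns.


Answer: 2136-11-27

Derivation:
Next I call dial stepdays on 58, yielding 2140-11-27.
I use dial pin on <last>, giving 2140-11-27.
Then dial yearhop on -4, and get 2136-11-27.
I run dial gapto on <last>, and get 0.
Then reckoner reciproc(), and get ToolError: reciprocal of zero.


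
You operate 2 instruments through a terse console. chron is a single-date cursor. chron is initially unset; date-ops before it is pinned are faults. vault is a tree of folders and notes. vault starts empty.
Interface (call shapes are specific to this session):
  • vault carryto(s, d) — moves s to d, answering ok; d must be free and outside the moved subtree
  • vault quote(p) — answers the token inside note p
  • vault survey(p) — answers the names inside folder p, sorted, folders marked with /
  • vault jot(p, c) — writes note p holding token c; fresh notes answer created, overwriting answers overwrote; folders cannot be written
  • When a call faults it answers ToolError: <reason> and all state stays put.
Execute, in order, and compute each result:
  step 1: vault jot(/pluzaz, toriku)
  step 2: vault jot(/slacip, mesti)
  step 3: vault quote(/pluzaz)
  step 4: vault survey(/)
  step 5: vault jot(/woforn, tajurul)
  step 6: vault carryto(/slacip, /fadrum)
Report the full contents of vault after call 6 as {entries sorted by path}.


[in] vault jot p: /pluzaz c: toriku
= created
[in] vault jot p: /slacip c: mesti
= created
[in] vault quote p: /pluzaz
= toriku
[in] vault survey p: /
= [pluzaz, slacip]
[in] vault jot p: /woforn c: tajurul
= created
[in] vault carryto s: /slacip d: /fadrum
= ok

Answer: {fadrum=mesti, pluzaz=toriku, woforn=tajurul}


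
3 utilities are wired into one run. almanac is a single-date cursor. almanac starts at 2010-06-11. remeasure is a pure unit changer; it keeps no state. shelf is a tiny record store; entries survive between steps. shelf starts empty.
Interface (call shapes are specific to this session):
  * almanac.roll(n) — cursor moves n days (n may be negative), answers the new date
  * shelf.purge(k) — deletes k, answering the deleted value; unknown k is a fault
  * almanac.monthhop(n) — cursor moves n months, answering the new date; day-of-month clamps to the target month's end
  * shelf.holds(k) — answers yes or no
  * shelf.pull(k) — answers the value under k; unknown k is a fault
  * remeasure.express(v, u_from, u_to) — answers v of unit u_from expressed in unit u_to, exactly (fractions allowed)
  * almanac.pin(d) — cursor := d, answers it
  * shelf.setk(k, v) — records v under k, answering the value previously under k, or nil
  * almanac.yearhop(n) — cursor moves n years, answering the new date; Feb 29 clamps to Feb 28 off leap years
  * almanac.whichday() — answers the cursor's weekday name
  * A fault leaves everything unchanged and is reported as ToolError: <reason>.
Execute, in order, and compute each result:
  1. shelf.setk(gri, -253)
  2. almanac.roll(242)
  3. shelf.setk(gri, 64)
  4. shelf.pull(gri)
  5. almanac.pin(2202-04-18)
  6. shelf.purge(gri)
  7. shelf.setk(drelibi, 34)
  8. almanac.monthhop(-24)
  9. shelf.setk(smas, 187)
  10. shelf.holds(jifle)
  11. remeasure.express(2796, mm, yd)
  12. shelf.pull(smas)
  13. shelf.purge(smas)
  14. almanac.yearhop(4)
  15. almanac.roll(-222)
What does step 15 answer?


-- 1. setk(k: gri, v: -253) => nil
-- 2. roll(n: 242) => 2011-02-08
-- 3. setk(k: gri, v: 64) => -253
-- 4. pull(k: gri) => 64
-- 5. pin(d: 2202-04-18) => 2202-04-18
-- 6. purge(k: gri) => 64
-- 7. setk(k: drelibi, v: 34) => nil
-- 8. monthhop(n: -24) => 2200-04-18
-- 9. setk(k: smas, v: 187) => nil
-- 10. holds(k: jifle) => no
-- 11. express(v: 2796, u_from: mm, u_to: yd) => 1165/381
-- 12. pull(k: smas) => 187
-- 13. purge(k: smas) => 187
-- 14. yearhop(n: 4) => 2204-04-18
-- 15. roll(n: -222) => 2203-09-09

Answer: 2203-09-09


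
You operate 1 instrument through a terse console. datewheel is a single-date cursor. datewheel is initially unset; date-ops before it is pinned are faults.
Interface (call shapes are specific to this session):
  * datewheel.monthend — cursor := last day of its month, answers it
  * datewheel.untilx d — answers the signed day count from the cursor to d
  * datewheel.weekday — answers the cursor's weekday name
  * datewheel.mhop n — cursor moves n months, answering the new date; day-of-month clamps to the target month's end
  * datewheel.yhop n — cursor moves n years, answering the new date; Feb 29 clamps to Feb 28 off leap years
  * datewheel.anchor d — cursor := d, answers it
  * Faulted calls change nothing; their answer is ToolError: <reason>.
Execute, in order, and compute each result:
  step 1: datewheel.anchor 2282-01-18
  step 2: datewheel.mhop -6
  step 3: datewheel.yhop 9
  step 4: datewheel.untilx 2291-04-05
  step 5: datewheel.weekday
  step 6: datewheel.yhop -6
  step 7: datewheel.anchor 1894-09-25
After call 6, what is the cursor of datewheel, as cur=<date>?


# datewheel.anchor(d='2282-01-18') => 2282-01-18
# datewheel.mhop(n='-6') => 2281-07-18
# datewheel.yhop(n='9') => 2290-07-18
# datewheel.untilx(d='2291-04-05') => 261
# datewheel.weekday() => Friday
# datewheel.yhop(n='-6') => 2284-07-18
# datewheel.anchor(d='1894-09-25') => 1894-09-25

Answer: cur=2284-07-18


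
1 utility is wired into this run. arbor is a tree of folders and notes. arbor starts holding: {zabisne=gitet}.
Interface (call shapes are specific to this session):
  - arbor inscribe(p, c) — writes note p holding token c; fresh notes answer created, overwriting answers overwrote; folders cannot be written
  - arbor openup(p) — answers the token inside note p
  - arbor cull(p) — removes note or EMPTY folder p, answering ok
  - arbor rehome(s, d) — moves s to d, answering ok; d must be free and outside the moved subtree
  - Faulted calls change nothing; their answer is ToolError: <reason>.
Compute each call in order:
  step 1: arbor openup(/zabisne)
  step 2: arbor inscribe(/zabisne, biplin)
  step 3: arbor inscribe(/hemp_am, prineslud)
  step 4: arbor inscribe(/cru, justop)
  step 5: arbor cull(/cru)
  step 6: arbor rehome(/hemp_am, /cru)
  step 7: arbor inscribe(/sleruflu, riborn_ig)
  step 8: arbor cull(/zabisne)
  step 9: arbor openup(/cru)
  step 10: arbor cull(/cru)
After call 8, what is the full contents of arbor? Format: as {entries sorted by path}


Answer: {cru=prineslud, sleruflu=riborn_ig}

Derivation:
> arbor openup p='/zabisne'
  gitet
> arbor inscribe p='/zabisne' c='biplin'
  overwrote
> arbor inscribe p='/hemp_am' c='prineslud'
  created
> arbor inscribe p='/cru' c='justop'
  created
> arbor cull p='/cru'
  ok
> arbor rehome s='/hemp_am' d='/cru'
  ok
> arbor inscribe p='/sleruflu' c='riborn_ig'
  created
> arbor cull p='/zabisne'
  ok
> arbor openup p='/cru'
  prineslud
> arbor cull p='/cru'
  ok


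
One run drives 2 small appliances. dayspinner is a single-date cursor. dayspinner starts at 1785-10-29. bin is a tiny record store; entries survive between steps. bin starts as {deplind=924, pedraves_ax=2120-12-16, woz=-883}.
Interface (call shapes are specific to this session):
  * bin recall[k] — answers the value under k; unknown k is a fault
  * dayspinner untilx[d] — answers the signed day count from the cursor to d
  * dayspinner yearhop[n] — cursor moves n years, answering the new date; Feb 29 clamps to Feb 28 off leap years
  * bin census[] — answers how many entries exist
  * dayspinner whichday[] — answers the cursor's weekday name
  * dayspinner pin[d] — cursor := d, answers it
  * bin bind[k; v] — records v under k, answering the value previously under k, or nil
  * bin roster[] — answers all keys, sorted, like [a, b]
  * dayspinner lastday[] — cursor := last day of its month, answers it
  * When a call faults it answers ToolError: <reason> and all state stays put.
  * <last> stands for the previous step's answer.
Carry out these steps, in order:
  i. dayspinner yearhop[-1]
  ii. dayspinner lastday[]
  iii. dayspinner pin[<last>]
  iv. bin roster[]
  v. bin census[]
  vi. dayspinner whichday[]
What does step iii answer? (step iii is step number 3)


CALL dayspinner yearhop[n='-1']
RET  1784-10-29
CALL dayspinner lastday[]
RET  1784-10-31
CALL dayspinner pin[d='<last>']
RET  1784-10-31
CALL bin roster[]
RET  [deplind, pedraves_ax, woz]
CALL bin census[]
RET  3
CALL dayspinner whichday[]
RET  Sunday

Answer: 1784-10-31


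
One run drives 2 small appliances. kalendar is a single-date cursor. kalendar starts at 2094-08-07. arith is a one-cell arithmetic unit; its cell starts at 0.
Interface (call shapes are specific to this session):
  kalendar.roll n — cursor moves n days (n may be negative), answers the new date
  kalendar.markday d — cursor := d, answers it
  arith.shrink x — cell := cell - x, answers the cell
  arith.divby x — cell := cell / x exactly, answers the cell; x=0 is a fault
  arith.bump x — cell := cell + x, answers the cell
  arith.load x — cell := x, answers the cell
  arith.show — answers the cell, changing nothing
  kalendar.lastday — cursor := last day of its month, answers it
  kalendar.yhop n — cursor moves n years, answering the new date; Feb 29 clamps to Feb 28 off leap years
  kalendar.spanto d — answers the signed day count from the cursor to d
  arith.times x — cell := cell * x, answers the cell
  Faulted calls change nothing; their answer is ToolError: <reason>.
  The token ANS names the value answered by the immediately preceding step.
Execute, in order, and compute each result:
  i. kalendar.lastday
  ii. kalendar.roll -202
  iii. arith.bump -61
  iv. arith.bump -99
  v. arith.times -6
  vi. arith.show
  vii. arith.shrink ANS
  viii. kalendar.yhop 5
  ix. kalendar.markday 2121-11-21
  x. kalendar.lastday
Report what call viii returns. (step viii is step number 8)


Answer: 2099-02-10

Derivation:
$ kalendar.lastday
:: 2094-08-31
$ kalendar.roll n='-202'
:: 2094-02-10
$ arith.bump x='-61'
:: -61
$ arith.bump x='-99'
:: -160
$ arith.times x='-6'
:: 960
$ arith.show
:: 960
$ arith.shrink x='ANS'
:: 0
$ kalendar.yhop n='5'
:: 2099-02-10
$ kalendar.markday d='2121-11-21'
:: 2121-11-21
$ kalendar.lastday
:: 2121-11-30
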